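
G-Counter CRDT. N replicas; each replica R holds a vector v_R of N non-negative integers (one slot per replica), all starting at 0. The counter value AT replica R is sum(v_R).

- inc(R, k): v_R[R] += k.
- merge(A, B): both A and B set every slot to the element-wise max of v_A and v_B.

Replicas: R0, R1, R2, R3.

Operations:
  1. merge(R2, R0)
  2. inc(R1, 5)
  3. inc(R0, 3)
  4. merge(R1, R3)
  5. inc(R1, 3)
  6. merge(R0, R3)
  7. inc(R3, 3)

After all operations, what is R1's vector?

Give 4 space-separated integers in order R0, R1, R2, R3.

Answer: 0 8 0 0

Derivation:
Op 1: merge R2<->R0 -> R2=(0,0,0,0) R0=(0,0,0,0)
Op 2: inc R1 by 5 -> R1=(0,5,0,0) value=5
Op 3: inc R0 by 3 -> R0=(3,0,0,0) value=3
Op 4: merge R1<->R3 -> R1=(0,5,0,0) R3=(0,5,0,0)
Op 5: inc R1 by 3 -> R1=(0,8,0,0) value=8
Op 6: merge R0<->R3 -> R0=(3,5,0,0) R3=(3,5,0,0)
Op 7: inc R3 by 3 -> R3=(3,5,0,3) value=11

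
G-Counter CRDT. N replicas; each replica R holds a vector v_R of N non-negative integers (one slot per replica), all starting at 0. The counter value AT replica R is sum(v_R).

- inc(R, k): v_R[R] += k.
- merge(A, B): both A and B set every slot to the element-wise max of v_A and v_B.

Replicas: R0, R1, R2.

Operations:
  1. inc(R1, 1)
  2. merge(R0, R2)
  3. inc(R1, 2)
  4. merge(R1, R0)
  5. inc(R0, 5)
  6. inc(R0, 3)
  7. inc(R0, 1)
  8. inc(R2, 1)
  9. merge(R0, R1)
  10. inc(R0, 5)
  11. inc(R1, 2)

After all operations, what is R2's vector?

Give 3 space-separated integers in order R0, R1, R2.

Answer: 0 0 1

Derivation:
Op 1: inc R1 by 1 -> R1=(0,1,0) value=1
Op 2: merge R0<->R2 -> R0=(0,0,0) R2=(0,0,0)
Op 3: inc R1 by 2 -> R1=(0,3,0) value=3
Op 4: merge R1<->R0 -> R1=(0,3,0) R0=(0,3,0)
Op 5: inc R0 by 5 -> R0=(5,3,0) value=8
Op 6: inc R0 by 3 -> R0=(8,3,0) value=11
Op 7: inc R0 by 1 -> R0=(9,3,0) value=12
Op 8: inc R2 by 1 -> R2=(0,0,1) value=1
Op 9: merge R0<->R1 -> R0=(9,3,0) R1=(9,3,0)
Op 10: inc R0 by 5 -> R0=(14,3,0) value=17
Op 11: inc R1 by 2 -> R1=(9,5,0) value=14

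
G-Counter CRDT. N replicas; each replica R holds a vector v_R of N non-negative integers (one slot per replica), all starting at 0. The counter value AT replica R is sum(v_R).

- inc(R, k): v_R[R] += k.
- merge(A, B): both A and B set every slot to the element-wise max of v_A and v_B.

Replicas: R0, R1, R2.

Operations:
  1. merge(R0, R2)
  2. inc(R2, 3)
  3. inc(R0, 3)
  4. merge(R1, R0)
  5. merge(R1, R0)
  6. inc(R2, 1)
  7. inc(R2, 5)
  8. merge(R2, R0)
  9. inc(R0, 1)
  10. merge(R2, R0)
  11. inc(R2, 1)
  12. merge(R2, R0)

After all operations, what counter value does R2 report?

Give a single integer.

Op 1: merge R0<->R2 -> R0=(0,0,0) R2=(0,0,0)
Op 2: inc R2 by 3 -> R2=(0,0,3) value=3
Op 3: inc R0 by 3 -> R0=(3,0,0) value=3
Op 4: merge R1<->R0 -> R1=(3,0,0) R0=(3,0,0)
Op 5: merge R1<->R0 -> R1=(3,0,0) R0=(3,0,0)
Op 6: inc R2 by 1 -> R2=(0,0,4) value=4
Op 7: inc R2 by 5 -> R2=(0,0,9) value=9
Op 8: merge R2<->R0 -> R2=(3,0,9) R0=(3,0,9)
Op 9: inc R0 by 1 -> R0=(4,0,9) value=13
Op 10: merge R2<->R0 -> R2=(4,0,9) R0=(4,0,9)
Op 11: inc R2 by 1 -> R2=(4,0,10) value=14
Op 12: merge R2<->R0 -> R2=(4,0,10) R0=(4,0,10)

Answer: 14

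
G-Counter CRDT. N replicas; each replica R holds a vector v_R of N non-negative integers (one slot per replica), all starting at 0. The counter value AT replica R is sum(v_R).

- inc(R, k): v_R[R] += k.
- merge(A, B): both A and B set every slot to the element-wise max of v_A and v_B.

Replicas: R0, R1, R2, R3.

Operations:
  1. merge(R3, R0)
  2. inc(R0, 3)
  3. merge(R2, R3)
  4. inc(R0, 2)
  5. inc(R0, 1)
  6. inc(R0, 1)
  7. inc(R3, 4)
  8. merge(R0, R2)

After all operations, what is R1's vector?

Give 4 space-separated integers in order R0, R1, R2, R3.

Op 1: merge R3<->R0 -> R3=(0,0,0,0) R0=(0,0,0,0)
Op 2: inc R0 by 3 -> R0=(3,0,0,0) value=3
Op 3: merge R2<->R3 -> R2=(0,0,0,0) R3=(0,0,0,0)
Op 4: inc R0 by 2 -> R0=(5,0,0,0) value=5
Op 5: inc R0 by 1 -> R0=(6,0,0,0) value=6
Op 6: inc R0 by 1 -> R0=(7,0,0,0) value=7
Op 7: inc R3 by 4 -> R3=(0,0,0,4) value=4
Op 8: merge R0<->R2 -> R0=(7,0,0,0) R2=(7,0,0,0)

Answer: 0 0 0 0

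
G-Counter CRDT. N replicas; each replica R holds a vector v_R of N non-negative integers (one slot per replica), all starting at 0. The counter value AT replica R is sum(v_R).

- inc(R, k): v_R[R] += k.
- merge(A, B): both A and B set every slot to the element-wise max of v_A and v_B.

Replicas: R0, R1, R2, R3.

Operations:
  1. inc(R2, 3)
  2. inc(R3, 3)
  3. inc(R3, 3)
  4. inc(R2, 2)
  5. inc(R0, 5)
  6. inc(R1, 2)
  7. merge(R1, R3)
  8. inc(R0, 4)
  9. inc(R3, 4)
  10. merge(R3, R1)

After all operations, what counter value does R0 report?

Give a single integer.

Op 1: inc R2 by 3 -> R2=(0,0,3,0) value=3
Op 2: inc R3 by 3 -> R3=(0,0,0,3) value=3
Op 3: inc R3 by 3 -> R3=(0,0,0,6) value=6
Op 4: inc R2 by 2 -> R2=(0,0,5,0) value=5
Op 5: inc R0 by 5 -> R0=(5,0,0,0) value=5
Op 6: inc R1 by 2 -> R1=(0,2,0,0) value=2
Op 7: merge R1<->R3 -> R1=(0,2,0,6) R3=(0,2,0,6)
Op 8: inc R0 by 4 -> R0=(9,0,0,0) value=9
Op 9: inc R3 by 4 -> R3=(0,2,0,10) value=12
Op 10: merge R3<->R1 -> R3=(0,2,0,10) R1=(0,2,0,10)

Answer: 9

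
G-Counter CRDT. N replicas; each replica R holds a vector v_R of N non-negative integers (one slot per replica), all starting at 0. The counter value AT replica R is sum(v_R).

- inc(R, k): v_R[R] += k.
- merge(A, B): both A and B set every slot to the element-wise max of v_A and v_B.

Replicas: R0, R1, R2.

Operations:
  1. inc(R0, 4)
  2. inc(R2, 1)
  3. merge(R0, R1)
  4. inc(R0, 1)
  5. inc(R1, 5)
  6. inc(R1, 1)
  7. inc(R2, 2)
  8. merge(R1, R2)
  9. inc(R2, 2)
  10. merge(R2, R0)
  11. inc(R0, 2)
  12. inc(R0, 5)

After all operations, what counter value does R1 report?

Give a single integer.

Op 1: inc R0 by 4 -> R0=(4,0,0) value=4
Op 2: inc R2 by 1 -> R2=(0,0,1) value=1
Op 3: merge R0<->R1 -> R0=(4,0,0) R1=(4,0,0)
Op 4: inc R0 by 1 -> R0=(5,0,0) value=5
Op 5: inc R1 by 5 -> R1=(4,5,0) value=9
Op 6: inc R1 by 1 -> R1=(4,6,0) value=10
Op 7: inc R2 by 2 -> R2=(0,0,3) value=3
Op 8: merge R1<->R2 -> R1=(4,6,3) R2=(4,6,3)
Op 9: inc R2 by 2 -> R2=(4,6,5) value=15
Op 10: merge R2<->R0 -> R2=(5,6,5) R0=(5,6,5)
Op 11: inc R0 by 2 -> R0=(7,6,5) value=18
Op 12: inc R0 by 5 -> R0=(12,6,5) value=23

Answer: 13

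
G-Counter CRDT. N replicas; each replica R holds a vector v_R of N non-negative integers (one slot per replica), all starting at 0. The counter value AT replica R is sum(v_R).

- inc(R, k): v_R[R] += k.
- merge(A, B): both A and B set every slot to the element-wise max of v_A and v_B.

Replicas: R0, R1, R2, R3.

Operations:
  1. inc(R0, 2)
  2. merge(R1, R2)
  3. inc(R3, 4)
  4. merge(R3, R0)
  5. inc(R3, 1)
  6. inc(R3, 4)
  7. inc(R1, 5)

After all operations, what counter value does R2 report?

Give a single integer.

Answer: 0

Derivation:
Op 1: inc R0 by 2 -> R0=(2,0,0,0) value=2
Op 2: merge R1<->R2 -> R1=(0,0,0,0) R2=(0,0,0,0)
Op 3: inc R3 by 4 -> R3=(0,0,0,4) value=4
Op 4: merge R3<->R0 -> R3=(2,0,0,4) R0=(2,0,0,4)
Op 5: inc R3 by 1 -> R3=(2,0,0,5) value=7
Op 6: inc R3 by 4 -> R3=(2,0,0,9) value=11
Op 7: inc R1 by 5 -> R1=(0,5,0,0) value=5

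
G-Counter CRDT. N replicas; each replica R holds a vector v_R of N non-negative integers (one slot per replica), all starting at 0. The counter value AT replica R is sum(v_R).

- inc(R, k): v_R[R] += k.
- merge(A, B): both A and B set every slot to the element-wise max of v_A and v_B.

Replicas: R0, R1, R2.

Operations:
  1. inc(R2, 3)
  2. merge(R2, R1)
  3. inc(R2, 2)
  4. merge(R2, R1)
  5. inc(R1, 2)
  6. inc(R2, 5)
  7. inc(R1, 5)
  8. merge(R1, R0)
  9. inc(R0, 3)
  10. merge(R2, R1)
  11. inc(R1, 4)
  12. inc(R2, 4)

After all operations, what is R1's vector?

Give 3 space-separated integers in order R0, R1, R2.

Answer: 0 11 10

Derivation:
Op 1: inc R2 by 3 -> R2=(0,0,3) value=3
Op 2: merge R2<->R1 -> R2=(0,0,3) R1=(0,0,3)
Op 3: inc R2 by 2 -> R2=(0,0,5) value=5
Op 4: merge R2<->R1 -> R2=(0,0,5) R1=(0,0,5)
Op 5: inc R1 by 2 -> R1=(0,2,5) value=7
Op 6: inc R2 by 5 -> R2=(0,0,10) value=10
Op 7: inc R1 by 5 -> R1=(0,7,5) value=12
Op 8: merge R1<->R0 -> R1=(0,7,5) R0=(0,7,5)
Op 9: inc R0 by 3 -> R0=(3,7,5) value=15
Op 10: merge R2<->R1 -> R2=(0,7,10) R1=(0,7,10)
Op 11: inc R1 by 4 -> R1=(0,11,10) value=21
Op 12: inc R2 by 4 -> R2=(0,7,14) value=21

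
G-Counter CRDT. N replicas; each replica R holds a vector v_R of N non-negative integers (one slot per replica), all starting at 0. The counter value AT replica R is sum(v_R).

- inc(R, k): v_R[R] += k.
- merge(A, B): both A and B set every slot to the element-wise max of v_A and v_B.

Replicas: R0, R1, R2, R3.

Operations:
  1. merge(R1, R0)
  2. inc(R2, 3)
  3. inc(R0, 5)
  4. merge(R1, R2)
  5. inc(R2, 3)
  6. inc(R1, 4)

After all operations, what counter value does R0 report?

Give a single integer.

Op 1: merge R1<->R0 -> R1=(0,0,0,0) R0=(0,0,0,0)
Op 2: inc R2 by 3 -> R2=(0,0,3,0) value=3
Op 3: inc R0 by 5 -> R0=(5,0,0,0) value=5
Op 4: merge R1<->R2 -> R1=(0,0,3,0) R2=(0,0,3,0)
Op 5: inc R2 by 3 -> R2=(0,0,6,0) value=6
Op 6: inc R1 by 4 -> R1=(0,4,3,0) value=7

Answer: 5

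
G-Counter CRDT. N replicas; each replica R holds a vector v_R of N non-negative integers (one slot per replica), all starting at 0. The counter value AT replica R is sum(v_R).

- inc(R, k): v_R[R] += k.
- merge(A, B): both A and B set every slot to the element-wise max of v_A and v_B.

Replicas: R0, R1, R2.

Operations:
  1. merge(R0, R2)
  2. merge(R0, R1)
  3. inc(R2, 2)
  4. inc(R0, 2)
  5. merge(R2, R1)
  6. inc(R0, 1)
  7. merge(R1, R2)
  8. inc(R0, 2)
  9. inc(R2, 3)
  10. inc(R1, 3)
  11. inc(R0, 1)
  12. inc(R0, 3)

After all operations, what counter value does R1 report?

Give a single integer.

Answer: 5

Derivation:
Op 1: merge R0<->R2 -> R0=(0,0,0) R2=(0,0,0)
Op 2: merge R0<->R1 -> R0=(0,0,0) R1=(0,0,0)
Op 3: inc R2 by 2 -> R2=(0,0,2) value=2
Op 4: inc R0 by 2 -> R0=(2,0,0) value=2
Op 5: merge R2<->R1 -> R2=(0,0,2) R1=(0,0,2)
Op 6: inc R0 by 1 -> R0=(3,0,0) value=3
Op 7: merge R1<->R2 -> R1=(0,0,2) R2=(0,0,2)
Op 8: inc R0 by 2 -> R0=(5,0,0) value=5
Op 9: inc R2 by 3 -> R2=(0,0,5) value=5
Op 10: inc R1 by 3 -> R1=(0,3,2) value=5
Op 11: inc R0 by 1 -> R0=(6,0,0) value=6
Op 12: inc R0 by 3 -> R0=(9,0,0) value=9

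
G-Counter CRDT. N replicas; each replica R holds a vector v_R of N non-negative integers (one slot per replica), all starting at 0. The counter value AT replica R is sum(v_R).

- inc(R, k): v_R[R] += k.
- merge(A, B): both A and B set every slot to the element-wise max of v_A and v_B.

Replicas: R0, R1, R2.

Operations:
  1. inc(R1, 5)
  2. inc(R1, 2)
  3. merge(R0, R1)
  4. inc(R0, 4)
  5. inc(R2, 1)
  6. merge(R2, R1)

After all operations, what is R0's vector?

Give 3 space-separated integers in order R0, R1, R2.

Op 1: inc R1 by 5 -> R1=(0,5,0) value=5
Op 2: inc R1 by 2 -> R1=(0,7,0) value=7
Op 3: merge R0<->R1 -> R0=(0,7,0) R1=(0,7,0)
Op 4: inc R0 by 4 -> R0=(4,7,0) value=11
Op 5: inc R2 by 1 -> R2=(0,0,1) value=1
Op 6: merge R2<->R1 -> R2=(0,7,1) R1=(0,7,1)

Answer: 4 7 0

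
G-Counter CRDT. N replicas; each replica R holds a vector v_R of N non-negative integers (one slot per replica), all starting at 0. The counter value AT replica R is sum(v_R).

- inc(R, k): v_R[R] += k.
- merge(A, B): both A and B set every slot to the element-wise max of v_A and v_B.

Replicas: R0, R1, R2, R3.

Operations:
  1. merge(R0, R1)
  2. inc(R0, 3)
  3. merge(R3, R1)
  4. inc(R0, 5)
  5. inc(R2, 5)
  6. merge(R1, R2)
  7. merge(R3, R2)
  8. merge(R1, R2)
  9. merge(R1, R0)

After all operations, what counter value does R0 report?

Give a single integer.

Answer: 13

Derivation:
Op 1: merge R0<->R1 -> R0=(0,0,0,0) R1=(0,0,0,0)
Op 2: inc R0 by 3 -> R0=(3,0,0,0) value=3
Op 3: merge R3<->R1 -> R3=(0,0,0,0) R1=(0,0,0,0)
Op 4: inc R0 by 5 -> R0=(8,0,0,0) value=8
Op 5: inc R2 by 5 -> R2=(0,0,5,0) value=5
Op 6: merge R1<->R2 -> R1=(0,0,5,0) R2=(0,0,5,0)
Op 7: merge R3<->R2 -> R3=(0,0,5,0) R2=(0,0,5,0)
Op 8: merge R1<->R2 -> R1=(0,0,5,0) R2=(0,0,5,0)
Op 9: merge R1<->R0 -> R1=(8,0,5,0) R0=(8,0,5,0)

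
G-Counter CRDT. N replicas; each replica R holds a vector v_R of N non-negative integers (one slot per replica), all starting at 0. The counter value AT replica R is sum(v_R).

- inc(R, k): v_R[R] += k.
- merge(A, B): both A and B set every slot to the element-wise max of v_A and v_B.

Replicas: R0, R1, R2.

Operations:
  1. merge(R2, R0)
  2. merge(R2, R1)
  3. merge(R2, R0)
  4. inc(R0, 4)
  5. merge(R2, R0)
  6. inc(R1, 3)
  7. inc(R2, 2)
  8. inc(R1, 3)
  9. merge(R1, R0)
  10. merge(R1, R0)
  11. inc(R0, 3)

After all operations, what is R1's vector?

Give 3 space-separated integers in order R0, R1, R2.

Op 1: merge R2<->R0 -> R2=(0,0,0) R0=(0,0,0)
Op 2: merge R2<->R1 -> R2=(0,0,0) R1=(0,0,0)
Op 3: merge R2<->R0 -> R2=(0,0,0) R0=(0,0,0)
Op 4: inc R0 by 4 -> R0=(4,0,0) value=4
Op 5: merge R2<->R0 -> R2=(4,0,0) R0=(4,0,0)
Op 6: inc R1 by 3 -> R1=(0,3,0) value=3
Op 7: inc R2 by 2 -> R2=(4,0,2) value=6
Op 8: inc R1 by 3 -> R1=(0,6,0) value=6
Op 9: merge R1<->R0 -> R1=(4,6,0) R0=(4,6,0)
Op 10: merge R1<->R0 -> R1=(4,6,0) R0=(4,6,0)
Op 11: inc R0 by 3 -> R0=(7,6,0) value=13

Answer: 4 6 0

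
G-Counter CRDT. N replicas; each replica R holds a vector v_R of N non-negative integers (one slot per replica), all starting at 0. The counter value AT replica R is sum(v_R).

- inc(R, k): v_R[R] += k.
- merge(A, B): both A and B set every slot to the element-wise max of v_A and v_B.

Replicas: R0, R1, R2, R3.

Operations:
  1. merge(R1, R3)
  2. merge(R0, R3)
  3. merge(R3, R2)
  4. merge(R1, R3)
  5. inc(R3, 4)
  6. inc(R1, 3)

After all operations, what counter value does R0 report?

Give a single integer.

Op 1: merge R1<->R3 -> R1=(0,0,0,0) R3=(0,0,0,0)
Op 2: merge R0<->R3 -> R0=(0,0,0,0) R3=(0,0,0,0)
Op 3: merge R3<->R2 -> R3=(0,0,0,0) R2=(0,0,0,0)
Op 4: merge R1<->R3 -> R1=(0,0,0,0) R3=(0,0,0,0)
Op 5: inc R3 by 4 -> R3=(0,0,0,4) value=4
Op 6: inc R1 by 3 -> R1=(0,3,0,0) value=3

Answer: 0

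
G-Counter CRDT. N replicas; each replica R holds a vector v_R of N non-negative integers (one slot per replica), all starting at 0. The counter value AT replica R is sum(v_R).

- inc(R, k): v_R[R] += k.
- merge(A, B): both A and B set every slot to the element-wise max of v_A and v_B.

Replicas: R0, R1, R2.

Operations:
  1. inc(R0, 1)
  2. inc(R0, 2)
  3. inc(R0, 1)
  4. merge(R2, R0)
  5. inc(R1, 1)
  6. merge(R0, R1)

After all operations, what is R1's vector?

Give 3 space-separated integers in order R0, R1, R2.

Op 1: inc R0 by 1 -> R0=(1,0,0) value=1
Op 2: inc R0 by 2 -> R0=(3,0,0) value=3
Op 3: inc R0 by 1 -> R0=(4,0,0) value=4
Op 4: merge R2<->R0 -> R2=(4,0,0) R0=(4,0,0)
Op 5: inc R1 by 1 -> R1=(0,1,0) value=1
Op 6: merge R0<->R1 -> R0=(4,1,0) R1=(4,1,0)

Answer: 4 1 0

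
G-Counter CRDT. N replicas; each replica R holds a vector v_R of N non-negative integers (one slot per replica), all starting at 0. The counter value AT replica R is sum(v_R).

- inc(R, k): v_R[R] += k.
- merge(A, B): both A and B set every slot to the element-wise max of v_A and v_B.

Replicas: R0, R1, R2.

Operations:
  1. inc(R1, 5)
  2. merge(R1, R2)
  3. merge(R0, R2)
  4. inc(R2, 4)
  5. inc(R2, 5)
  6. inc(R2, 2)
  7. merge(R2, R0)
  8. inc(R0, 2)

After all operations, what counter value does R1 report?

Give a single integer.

Op 1: inc R1 by 5 -> R1=(0,5,0) value=5
Op 2: merge R1<->R2 -> R1=(0,5,0) R2=(0,5,0)
Op 3: merge R0<->R2 -> R0=(0,5,0) R2=(0,5,0)
Op 4: inc R2 by 4 -> R2=(0,5,4) value=9
Op 5: inc R2 by 5 -> R2=(0,5,9) value=14
Op 6: inc R2 by 2 -> R2=(0,5,11) value=16
Op 7: merge R2<->R0 -> R2=(0,5,11) R0=(0,5,11)
Op 8: inc R0 by 2 -> R0=(2,5,11) value=18

Answer: 5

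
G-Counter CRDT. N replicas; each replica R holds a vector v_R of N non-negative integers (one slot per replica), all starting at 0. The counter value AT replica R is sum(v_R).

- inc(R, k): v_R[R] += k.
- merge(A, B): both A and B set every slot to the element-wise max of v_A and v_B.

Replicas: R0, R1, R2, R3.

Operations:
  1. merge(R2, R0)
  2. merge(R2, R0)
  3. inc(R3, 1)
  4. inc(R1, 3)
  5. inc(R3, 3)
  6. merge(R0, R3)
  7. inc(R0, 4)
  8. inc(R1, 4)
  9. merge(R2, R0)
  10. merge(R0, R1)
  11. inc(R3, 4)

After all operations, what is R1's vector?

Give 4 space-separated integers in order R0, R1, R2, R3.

Answer: 4 7 0 4

Derivation:
Op 1: merge R2<->R0 -> R2=(0,0,0,0) R0=(0,0,0,0)
Op 2: merge R2<->R0 -> R2=(0,0,0,0) R0=(0,0,0,0)
Op 3: inc R3 by 1 -> R3=(0,0,0,1) value=1
Op 4: inc R1 by 3 -> R1=(0,3,0,0) value=3
Op 5: inc R3 by 3 -> R3=(0,0,0,4) value=4
Op 6: merge R0<->R3 -> R0=(0,0,0,4) R3=(0,0,0,4)
Op 7: inc R0 by 4 -> R0=(4,0,0,4) value=8
Op 8: inc R1 by 4 -> R1=(0,7,0,0) value=7
Op 9: merge R2<->R0 -> R2=(4,0,0,4) R0=(4,0,0,4)
Op 10: merge R0<->R1 -> R0=(4,7,0,4) R1=(4,7,0,4)
Op 11: inc R3 by 4 -> R3=(0,0,0,8) value=8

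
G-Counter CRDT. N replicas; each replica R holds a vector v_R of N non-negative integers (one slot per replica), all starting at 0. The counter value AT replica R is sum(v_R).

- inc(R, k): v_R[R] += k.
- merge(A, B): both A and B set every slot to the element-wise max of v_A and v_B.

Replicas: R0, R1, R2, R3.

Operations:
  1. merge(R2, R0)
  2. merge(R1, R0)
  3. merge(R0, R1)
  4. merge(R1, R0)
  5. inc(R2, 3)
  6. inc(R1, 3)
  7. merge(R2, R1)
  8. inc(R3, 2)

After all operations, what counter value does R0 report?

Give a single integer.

Answer: 0

Derivation:
Op 1: merge R2<->R0 -> R2=(0,0,0,0) R0=(0,0,0,0)
Op 2: merge R1<->R0 -> R1=(0,0,0,0) R0=(0,0,0,0)
Op 3: merge R0<->R1 -> R0=(0,0,0,0) R1=(0,0,0,0)
Op 4: merge R1<->R0 -> R1=(0,0,0,0) R0=(0,0,0,0)
Op 5: inc R2 by 3 -> R2=(0,0,3,0) value=3
Op 6: inc R1 by 3 -> R1=(0,3,0,0) value=3
Op 7: merge R2<->R1 -> R2=(0,3,3,0) R1=(0,3,3,0)
Op 8: inc R3 by 2 -> R3=(0,0,0,2) value=2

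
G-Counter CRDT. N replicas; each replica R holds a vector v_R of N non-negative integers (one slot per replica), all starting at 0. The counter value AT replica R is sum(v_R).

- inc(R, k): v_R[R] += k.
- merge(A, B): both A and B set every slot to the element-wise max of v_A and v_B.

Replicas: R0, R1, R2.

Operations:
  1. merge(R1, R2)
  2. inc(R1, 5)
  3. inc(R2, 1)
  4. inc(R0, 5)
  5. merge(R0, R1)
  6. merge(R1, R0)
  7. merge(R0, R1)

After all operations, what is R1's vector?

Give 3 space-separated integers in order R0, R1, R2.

Op 1: merge R1<->R2 -> R1=(0,0,0) R2=(0,0,0)
Op 2: inc R1 by 5 -> R1=(0,5,0) value=5
Op 3: inc R2 by 1 -> R2=(0,0,1) value=1
Op 4: inc R0 by 5 -> R0=(5,0,0) value=5
Op 5: merge R0<->R1 -> R0=(5,5,0) R1=(5,5,0)
Op 6: merge R1<->R0 -> R1=(5,5,0) R0=(5,5,0)
Op 7: merge R0<->R1 -> R0=(5,5,0) R1=(5,5,0)

Answer: 5 5 0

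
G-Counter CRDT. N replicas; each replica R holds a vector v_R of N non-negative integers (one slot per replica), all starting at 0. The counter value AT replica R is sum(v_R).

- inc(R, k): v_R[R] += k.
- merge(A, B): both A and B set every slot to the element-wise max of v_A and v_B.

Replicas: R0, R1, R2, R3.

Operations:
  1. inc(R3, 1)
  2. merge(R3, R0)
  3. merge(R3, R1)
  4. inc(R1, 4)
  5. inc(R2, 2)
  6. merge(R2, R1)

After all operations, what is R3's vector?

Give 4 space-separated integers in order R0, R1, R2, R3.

Answer: 0 0 0 1

Derivation:
Op 1: inc R3 by 1 -> R3=(0,0,0,1) value=1
Op 2: merge R3<->R0 -> R3=(0,0,0,1) R0=(0,0,0,1)
Op 3: merge R3<->R1 -> R3=(0,0,0,1) R1=(0,0,0,1)
Op 4: inc R1 by 4 -> R1=(0,4,0,1) value=5
Op 5: inc R2 by 2 -> R2=(0,0,2,0) value=2
Op 6: merge R2<->R1 -> R2=(0,4,2,1) R1=(0,4,2,1)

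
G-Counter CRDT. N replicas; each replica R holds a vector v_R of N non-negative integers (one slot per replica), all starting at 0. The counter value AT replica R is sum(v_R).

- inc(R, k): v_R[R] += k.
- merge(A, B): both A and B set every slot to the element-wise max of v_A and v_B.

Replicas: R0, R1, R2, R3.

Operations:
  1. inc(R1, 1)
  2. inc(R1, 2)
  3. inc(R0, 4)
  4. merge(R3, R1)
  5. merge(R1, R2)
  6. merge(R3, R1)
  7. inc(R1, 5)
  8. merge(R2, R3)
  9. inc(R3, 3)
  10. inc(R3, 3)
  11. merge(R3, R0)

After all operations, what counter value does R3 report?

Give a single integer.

Op 1: inc R1 by 1 -> R1=(0,1,0,0) value=1
Op 2: inc R1 by 2 -> R1=(0,3,0,0) value=3
Op 3: inc R0 by 4 -> R0=(4,0,0,0) value=4
Op 4: merge R3<->R1 -> R3=(0,3,0,0) R1=(0,3,0,0)
Op 5: merge R1<->R2 -> R1=(0,3,0,0) R2=(0,3,0,0)
Op 6: merge R3<->R1 -> R3=(0,3,0,0) R1=(0,3,0,0)
Op 7: inc R1 by 5 -> R1=(0,8,0,0) value=8
Op 8: merge R2<->R3 -> R2=(0,3,0,0) R3=(0,3,0,0)
Op 9: inc R3 by 3 -> R3=(0,3,0,3) value=6
Op 10: inc R3 by 3 -> R3=(0,3,0,6) value=9
Op 11: merge R3<->R0 -> R3=(4,3,0,6) R0=(4,3,0,6)

Answer: 13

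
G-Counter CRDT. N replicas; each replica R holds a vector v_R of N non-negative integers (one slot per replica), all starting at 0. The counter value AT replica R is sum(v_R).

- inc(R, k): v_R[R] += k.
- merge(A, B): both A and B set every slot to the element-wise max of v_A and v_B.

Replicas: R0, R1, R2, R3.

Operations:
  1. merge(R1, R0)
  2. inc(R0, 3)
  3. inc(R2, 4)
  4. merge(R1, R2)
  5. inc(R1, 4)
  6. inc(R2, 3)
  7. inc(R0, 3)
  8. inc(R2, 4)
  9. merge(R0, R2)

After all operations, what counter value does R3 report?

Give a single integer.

Op 1: merge R1<->R0 -> R1=(0,0,0,0) R0=(0,0,0,0)
Op 2: inc R0 by 3 -> R0=(3,0,0,0) value=3
Op 3: inc R2 by 4 -> R2=(0,0,4,0) value=4
Op 4: merge R1<->R2 -> R1=(0,0,4,0) R2=(0,0,4,0)
Op 5: inc R1 by 4 -> R1=(0,4,4,0) value=8
Op 6: inc R2 by 3 -> R2=(0,0,7,0) value=7
Op 7: inc R0 by 3 -> R0=(6,0,0,0) value=6
Op 8: inc R2 by 4 -> R2=(0,0,11,0) value=11
Op 9: merge R0<->R2 -> R0=(6,0,11,0) R2=(6,0,11,0)

Answer: 0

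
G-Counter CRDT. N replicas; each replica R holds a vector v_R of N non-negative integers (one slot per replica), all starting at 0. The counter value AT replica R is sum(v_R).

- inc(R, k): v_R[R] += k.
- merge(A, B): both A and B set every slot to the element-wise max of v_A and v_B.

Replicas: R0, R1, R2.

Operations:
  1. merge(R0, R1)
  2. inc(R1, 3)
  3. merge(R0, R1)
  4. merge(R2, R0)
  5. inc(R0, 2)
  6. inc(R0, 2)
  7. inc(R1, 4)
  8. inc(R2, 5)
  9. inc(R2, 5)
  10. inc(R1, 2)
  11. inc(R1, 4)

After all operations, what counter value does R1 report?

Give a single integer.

Op 1: merge R0<->R1 -> R0=(0,0,0) R1=(0,0,0)
Op 2: inc R1 by 3 -> R1=(0,3,0) value=3
Op 3: merge R0<->R1 -> R0=(0,3,0) R1=(0,3,0)
Op 4: merge R2<->R0 -> R2=(0,3,0) R0=(0,3,0)
Op 5: inc R0 by 2 -> R0=(2,3,0) value=5
Op 6: inc R0 by 2 -> R0=(4,3,0) value=7
Op 7: inc R1 by 4 -> R1=(0,7,0) value=7
Op 8: inc R2 by 5 -> R2=(0,3,5) value=8
Op 9: inc R2 by 5 -> R2=(0,3,10) value=13
Op 10: inc R1 by 2 -> R1=(0,9,0) value=9
Op 11: inc R1 by 4 -> R1=(0,13,0) value=13

Answer: 13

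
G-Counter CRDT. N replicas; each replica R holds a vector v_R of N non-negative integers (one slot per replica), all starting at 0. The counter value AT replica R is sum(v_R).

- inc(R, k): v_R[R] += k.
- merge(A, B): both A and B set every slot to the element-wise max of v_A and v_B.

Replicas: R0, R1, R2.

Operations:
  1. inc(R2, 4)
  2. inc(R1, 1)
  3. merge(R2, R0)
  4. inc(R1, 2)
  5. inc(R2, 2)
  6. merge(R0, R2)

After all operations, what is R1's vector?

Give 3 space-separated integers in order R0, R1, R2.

Op 1: inc R2 by 4 -> R2=(0,0,4) value=4
Op 2: inc R1 by 1 -> R1=(0,1,0) value=1
Op 3: merge R2<->R0 -> R2=(0,0,4) R0=(0,0,4)
Op 4: inc R1 by 2 -> R1=(0,3,0) value=3
Op 5: inc R2 by 2 -> R2=(0,0,6) value=6
Op 6: merge R0<->R2 -> R0=(0,0,6) R2=(0,0,6)

Answer: 0 3 0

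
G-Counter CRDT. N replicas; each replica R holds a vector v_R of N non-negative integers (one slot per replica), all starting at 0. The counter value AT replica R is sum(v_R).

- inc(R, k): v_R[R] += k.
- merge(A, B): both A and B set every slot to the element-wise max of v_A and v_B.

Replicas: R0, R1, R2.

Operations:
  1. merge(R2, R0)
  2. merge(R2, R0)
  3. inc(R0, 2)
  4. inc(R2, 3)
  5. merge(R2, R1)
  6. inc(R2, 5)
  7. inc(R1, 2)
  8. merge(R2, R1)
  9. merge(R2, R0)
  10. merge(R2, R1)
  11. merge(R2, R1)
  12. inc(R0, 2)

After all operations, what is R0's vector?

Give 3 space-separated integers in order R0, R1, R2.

Answer: 4 2 8

Derivation:
Op 1: merge R2<->R0 -> R2=(0,0,0) R0=(0,0,0)
Op 2: merge R2<->R0 -> R2=(0,0,0) R0=(0,0,0)
Op 3: inc R0 by 2 -> R0=(2,0,0) value=2
Op 4: inc R2 by 3 -> R2=(0,0,3) value=3
Op 5: merge R2<->R1 -> R2=(0,0,3) R1=(0,0,3)
Op 6: inc R2 by 5 -> R2=(0,0,8) value=8
Op 7: inc R1 by 2 -> R1=(0,2,3) value=5
Op 8: merge R2<->R1 -> R2=(0,2,8) R1=(0,2,8)
Op 9: merge R2<->R0 -> R2=(2,2,8) R0=(2,2,8)
Op 10: merge R2<->R1 -> R2=(2,2,8) R1=(2,2,8)
Op 11: merge R2<->R1 -> R2=(2,2,8) R1=(2,2,8)
Op 12: inc R0 by 2 -> R0=(4,2,8) value=14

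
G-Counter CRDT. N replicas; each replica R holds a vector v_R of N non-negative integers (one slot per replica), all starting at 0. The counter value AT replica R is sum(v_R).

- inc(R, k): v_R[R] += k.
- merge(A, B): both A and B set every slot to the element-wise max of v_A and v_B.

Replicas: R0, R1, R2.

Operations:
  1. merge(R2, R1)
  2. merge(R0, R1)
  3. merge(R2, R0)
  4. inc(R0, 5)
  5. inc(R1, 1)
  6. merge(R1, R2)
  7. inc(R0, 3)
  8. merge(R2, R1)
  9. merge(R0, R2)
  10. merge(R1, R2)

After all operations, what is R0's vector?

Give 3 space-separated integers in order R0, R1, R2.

Op 1: merge R2<->R1 -> R2=(0,0,0) R1=(0,0,0)
Op 2: merge R0<->R1 -> R0=(0,0,0) R1=(0,0,0)
Op 3: merge R2<->R0 -> R2=(0,0,0) R0=(0,0,0)
Op 4: inc R0 by 5 -> R0=(5,0,0) value=5
Op 5: inc R1 by 1 -> R1=(0,1,0) value=1
Op 6: merge R1<->R2 -> R1=(0,1,0) R2=(0,1,0)
Op 7: inc R0 by 3 -> R0=(8,0,0) value=8
Op 8: merge R2<->R1 -> R2=(0,1,0) R1=(0,1,0)
Op 9: merge R0<->R2 -> R0=(8,1,0) R2=(8,1,0)
Op 10: merge R1<->R2 -> R1=(8,1,0) R2=(8,1,0)

Answer: 8 1 0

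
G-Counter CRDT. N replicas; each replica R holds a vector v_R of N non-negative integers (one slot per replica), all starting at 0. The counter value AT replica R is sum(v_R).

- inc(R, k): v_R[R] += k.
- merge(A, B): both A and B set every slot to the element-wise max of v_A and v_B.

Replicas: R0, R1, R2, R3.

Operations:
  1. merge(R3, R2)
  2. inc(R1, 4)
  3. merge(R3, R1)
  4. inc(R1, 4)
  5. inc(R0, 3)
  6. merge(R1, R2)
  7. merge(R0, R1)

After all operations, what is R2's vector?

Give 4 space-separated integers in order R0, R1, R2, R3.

Answer: 0 8 0 0

Derivation:
Op 1: merge R3<->R2 -> R3=(0,0,0,0) R2=(0,0,0,0)
Op 2: inc R1 by 4 -> R1=(0,4,0,0) value=4
Op 3: merge R3<->R1 -> R3=(0,4,0,0) R1=(0,4,0,0)
Op 4: inc R1 by 4 -> R1=(0,8,0,0) value=8
Op 5: inc R0 by 3 -> R0=(3,0,0,0) value=3
Op 6: merge R1<->R2 -> R1=(0,8,0,0) R2=(0,8,0,0)
Op 7: merge R0<->R1 -> R0=(3,8,0,0) R1=(3,8,0,0)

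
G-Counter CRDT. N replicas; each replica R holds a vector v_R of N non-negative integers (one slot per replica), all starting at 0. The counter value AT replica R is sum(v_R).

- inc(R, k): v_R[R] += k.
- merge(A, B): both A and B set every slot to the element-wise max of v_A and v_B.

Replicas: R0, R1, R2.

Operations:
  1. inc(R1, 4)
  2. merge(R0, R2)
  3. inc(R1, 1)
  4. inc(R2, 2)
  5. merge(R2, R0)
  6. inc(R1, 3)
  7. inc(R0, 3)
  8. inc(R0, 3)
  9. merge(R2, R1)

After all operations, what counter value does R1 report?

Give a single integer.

Op 1: inc R1 by 4 -> R1=(0,4,0) value=4
Op 2: merge R0<->R2 -> R0=(0,0,0) R2=(0,0,0)
Op 3: inc R1 by 1 -> R1=(0,5,0) value=5
Op 4: inc R2 by 2 -> R2=(0,0,2) value=2
Op 5: merge R2<->R0 -> R2=(0,0,2) R0=(0,0,2)
Op 6: inc R1 by 3 -> R1=(0,8,0) value=8
Op 7: inc R0 by 3 -> R0=(3,0,2) value=5
Op 8: inc R0 by 3 -> R0=(6,0,2) value=8
Op 9: merge R2<->R1 -> R2=(0,8,2) R1=(0,8,2)

Answer: 10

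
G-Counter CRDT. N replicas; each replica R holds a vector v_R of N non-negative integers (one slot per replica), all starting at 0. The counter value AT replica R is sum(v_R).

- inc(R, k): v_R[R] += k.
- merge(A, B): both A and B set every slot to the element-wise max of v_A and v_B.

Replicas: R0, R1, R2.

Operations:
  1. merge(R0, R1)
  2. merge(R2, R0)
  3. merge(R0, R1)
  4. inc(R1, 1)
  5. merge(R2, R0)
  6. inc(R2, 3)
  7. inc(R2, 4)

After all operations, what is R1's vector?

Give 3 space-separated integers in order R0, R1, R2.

Answer: 0 1 0

Derivation:
Op 1: merge R0<->R1 -> R0=(0,0,0) R1=(0,0,0)
Op 2: merge R2<->R0 -> R2=(0,0,0) R0=(0,0,0)
Op 3: merge R0<->R1 -> R0=(0,0,0) R1=(0,0,0)
Op 4: inc R1 by 1 -> R1=(0,1,0) value=1
Op 5: merge R2<->R0 -> R2=(0,0,0) R0=(0,0,0)
Op 6: inc R2 by 3 -> R2=(0,0,3) value=3
Op 7: inc R2 by 4 -> R2=(0,0,7) value=7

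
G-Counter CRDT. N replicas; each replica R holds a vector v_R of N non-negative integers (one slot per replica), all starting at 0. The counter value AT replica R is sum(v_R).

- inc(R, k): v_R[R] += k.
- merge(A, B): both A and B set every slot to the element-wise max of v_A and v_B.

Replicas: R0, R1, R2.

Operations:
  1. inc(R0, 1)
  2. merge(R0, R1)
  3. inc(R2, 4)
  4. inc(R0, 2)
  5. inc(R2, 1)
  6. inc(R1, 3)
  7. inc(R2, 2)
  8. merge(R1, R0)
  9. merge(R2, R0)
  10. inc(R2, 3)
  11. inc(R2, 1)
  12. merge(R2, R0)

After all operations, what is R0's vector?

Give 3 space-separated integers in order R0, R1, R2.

Op 1: inc R0 by 1 -> R0=(1,0,0) value=1
Op 2: merge R0<->R1 -> R0=(1,0,0) R1=(1,0,0)
Op 3: inc R2 by 4 -> R2=(0,0,4) value=4
Op 4: inc R0 by 2 -> R0=(3,0,0) value=3
Op 5: inc R2 by 1 -> R2=(0,0,5) value=5
Op 6: inc R1 by 3 -> R1=(1,3,0) value=4
Op 7: inc R2 by 2 -> R2=(0,0,7) value=7
Op 8: merge R1<->R0 -> R1=(3,3,0) R0=(3,3,0)
Op 9: merge R2<->R0 -> R2=(3,3,7) R0=(3,3,7)
Op 10: inc R2 by 3 -> R2=(3,3,10) value=16
Op 11: inc R2 by 1 -> R2=(3,3,11) value=17
Op 12: merge R2<->R0 -> R2=(3,3,11) R0=(3,3,11)

Answer: 3 3 11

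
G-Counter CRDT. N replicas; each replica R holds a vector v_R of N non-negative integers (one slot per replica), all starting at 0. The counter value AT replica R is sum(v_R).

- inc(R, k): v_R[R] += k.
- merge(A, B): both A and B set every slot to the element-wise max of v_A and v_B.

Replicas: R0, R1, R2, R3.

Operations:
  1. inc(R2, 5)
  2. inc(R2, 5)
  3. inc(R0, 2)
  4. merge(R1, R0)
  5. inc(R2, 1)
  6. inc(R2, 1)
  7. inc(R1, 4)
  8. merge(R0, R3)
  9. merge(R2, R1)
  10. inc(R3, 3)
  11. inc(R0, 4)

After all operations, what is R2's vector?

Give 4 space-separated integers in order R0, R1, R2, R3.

Answer: 2 4 12 0

Derivation:
Op 1: inc R2 by 5 -> R2=(0,0,5,0) value=5
Op 2: inc R2 by 5 -> R2=(0,0,10,0) value=10
Op 3: inc R0 by 2 -> R0=(2,0,0,0) value=2
Op 4: merge R1<->R0 -> R1=(2,0,0,0) R0=(2,0,0,0)
Op 5: inc R2 by 1 -> R2=(0,0,11,0) value=11
Op 6: inc R2 by 1 -> R2=(0,0,12,0) value=12
Op 7: inc R1 by 4 -> R1=(2,4,0,0) value=6
Op 8: merge R0<->R3 -> R0=(2,0,0,0) R3=(2,0,0,0)
Op 9: merge R2<->R1 -> R2=(2,4,12,0) R1=(2,4,12,0)
Op 10: inc R3 by 3 -> R3=(2,0,0,3) value=5
Op 11: inc R0 by 4 -> R0=(6,0,0,0) value=6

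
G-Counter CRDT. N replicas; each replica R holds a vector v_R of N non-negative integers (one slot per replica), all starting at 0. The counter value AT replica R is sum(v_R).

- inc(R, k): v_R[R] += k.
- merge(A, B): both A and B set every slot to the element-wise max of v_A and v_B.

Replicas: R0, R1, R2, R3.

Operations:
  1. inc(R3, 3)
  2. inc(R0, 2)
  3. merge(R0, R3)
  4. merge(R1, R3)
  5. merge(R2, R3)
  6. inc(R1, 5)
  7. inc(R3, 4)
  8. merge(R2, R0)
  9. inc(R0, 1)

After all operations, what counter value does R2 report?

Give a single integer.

Op 1: inc R3 by 3 -> R3=(0,0,0,3) value=3
Op 2: inc R0 by 2 -> R0=(2,0,0,0) value=2
Op 3: merge R0<->R3 -> R0=(2,0,0,3) R3=(2,0,0,3)
Op 4: merge R1<->R3 -> R1=(2,0,0,3) R3=(2,0,0,3)
Op 5: merge R2<->R3 -> R2=(2,0,0,3) R3=(2,0,0,3)
Op 6: inc R1 by 5 -> R1=(2,5,0,3) value=10
Op 7: inc R3 by 4 -> R3=(2,0,0,7) value=9
Op 8: merge R2<->R0 -> R2=(2,0,0,3) R0=(2,0,0,3)
Op 9: inc R0 by 1 -> R0=(3,0,0,3) value=6

Answer: 5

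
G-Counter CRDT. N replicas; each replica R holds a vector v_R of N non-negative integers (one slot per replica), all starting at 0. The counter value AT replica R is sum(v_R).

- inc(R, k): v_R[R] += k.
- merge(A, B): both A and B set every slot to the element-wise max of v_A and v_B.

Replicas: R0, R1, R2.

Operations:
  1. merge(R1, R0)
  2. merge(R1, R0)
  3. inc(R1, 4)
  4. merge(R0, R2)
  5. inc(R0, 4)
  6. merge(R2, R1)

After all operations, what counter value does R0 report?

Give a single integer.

Answer: 4

Derivation:
Op 1: merge R1<->R0 -> R1=(0,0,0) R0=(0,0,0)
Op 2: merge R1<->R0 -> R1=(0,0,0) R0=(0,0,0)
Op 3: inc R1 by 4 -> R1=(0,4,0) value=4
Op 4: merge R0<->R2 -> R0=(0,0,0) R2=(0,0,0)
Op 5: inc R0 by 4 -> R0=(4,0,0) value=4
Op 6: merge R2<->R1 -> R2=(0,4,0) R1=(0,4,0)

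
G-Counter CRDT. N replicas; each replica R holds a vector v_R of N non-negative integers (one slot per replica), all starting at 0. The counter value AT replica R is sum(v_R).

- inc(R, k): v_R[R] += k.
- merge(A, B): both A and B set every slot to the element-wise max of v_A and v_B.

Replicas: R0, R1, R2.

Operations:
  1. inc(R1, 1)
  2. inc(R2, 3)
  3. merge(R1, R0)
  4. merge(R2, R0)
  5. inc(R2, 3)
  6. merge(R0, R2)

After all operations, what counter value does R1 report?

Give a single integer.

Answer: 1

Derivation:
Op 1: inc R1 by 1 -> R1=(0,1,0) value=1
Op 2: inc R2 by 3 -> R2=(0,0,3) value=3
Op 3: merge R1<->R0 -> R1=(0,1,0) R0=(0,1,0)
Op 4: merge R2<->R0 -> R2=(0,1,3) R0=(0,1,3)
Op 5: inc R2 by 3 -> R2=(0,1,6) value=7
Op 6: merge R0<->R2 -> R0=(0,1,6) R2=(0,1,6)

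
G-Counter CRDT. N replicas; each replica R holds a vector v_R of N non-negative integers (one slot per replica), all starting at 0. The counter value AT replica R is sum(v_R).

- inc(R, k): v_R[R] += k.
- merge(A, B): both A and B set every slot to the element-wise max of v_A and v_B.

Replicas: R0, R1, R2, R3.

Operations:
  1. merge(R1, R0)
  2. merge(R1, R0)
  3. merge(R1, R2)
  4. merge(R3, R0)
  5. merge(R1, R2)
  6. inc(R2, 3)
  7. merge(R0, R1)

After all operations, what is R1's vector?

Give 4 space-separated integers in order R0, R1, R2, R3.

Op 1: merge R1<->R0 -> R1=(0,0,0,0) R0=(0,0,0,0)
Op 2: merge R1<->R0 -> R1=(0,0,0,0) R0=(0,0,0,0)
Op 3: merge R1<->R2 -> R1=(0,0,0,0) R2=(0,0,0,0)
Op 4: merge R3<->R0 -> R3=(0,0,0,0) R0=(0,0,0,0)
Op 5: merge R1<->R2 -> R1=(0,0,0,0) R2=(0,0,0,0)
Op 6: inc R2 by 3 -> R2=(0,0,3,0) value=3
Op 7: merge R0<->R1 -> R0=(0,0,0,0) R1=(0,0,0,0)

Answer: 0 0 0 0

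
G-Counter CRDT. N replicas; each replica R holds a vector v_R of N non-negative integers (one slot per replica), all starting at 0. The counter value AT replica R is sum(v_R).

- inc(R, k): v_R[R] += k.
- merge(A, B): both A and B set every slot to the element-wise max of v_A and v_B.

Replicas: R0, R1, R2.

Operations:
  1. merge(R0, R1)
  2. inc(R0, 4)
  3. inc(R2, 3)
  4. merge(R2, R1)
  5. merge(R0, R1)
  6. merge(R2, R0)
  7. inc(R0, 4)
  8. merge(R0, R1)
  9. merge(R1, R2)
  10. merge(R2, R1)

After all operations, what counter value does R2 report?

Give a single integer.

Op 1: merge R0<->R1 -> R0=(0,0,0) R1=(0,0,0)
Op 2: inc R0 by 4 -> R0=(4,0,0) value=4
Op 3: inc R2 by 3 -> R2=(0,0,3) value=3
Op 4: merge R2<->R1 -> R2=(0,0,3) R1=(0,0,3)
Op 5: merge R0<->R1 -> R0=(4,0,3) R1=(4,0,3)
Op 6: merge R2<->R0 -> R2=(4,0,3) R0=(4,0,3)
Op 7: inc R0 by 4 -> R0=(8,0,3) value=11
Op 8: merge R0<->R1 -> R0=(8,0,3) R1=(8,0,3)
Op 9: merge R1<->R2 -> R1=(8,0,3) R2=(8,0,3)
Op 10: merge R2<->R1 -> R2=(8,0,3) R1=(8,0,3)

Answer: 11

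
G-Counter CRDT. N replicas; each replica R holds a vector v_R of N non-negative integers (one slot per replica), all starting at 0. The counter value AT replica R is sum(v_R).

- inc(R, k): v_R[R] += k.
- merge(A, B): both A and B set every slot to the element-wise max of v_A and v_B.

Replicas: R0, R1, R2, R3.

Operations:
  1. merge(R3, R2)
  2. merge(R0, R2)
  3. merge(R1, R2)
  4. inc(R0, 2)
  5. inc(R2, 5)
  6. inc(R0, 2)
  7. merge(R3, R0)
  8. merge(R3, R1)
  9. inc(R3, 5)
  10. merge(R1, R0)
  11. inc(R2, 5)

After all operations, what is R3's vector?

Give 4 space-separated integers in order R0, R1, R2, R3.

Op 1: merge R3<->R2 -> R3=(0,0,0,0) R2=(0,0,0,0)
Op 2: merge R0<->R2 -> R0=(0,0,0,0) R2=(0,0,0,0)
Op 3: merge R1<->R2 -> R1=(0,0,0,0) R2=(0,0,0,0)
Op 4: inc R0 by 2 -> R0=(2,0,0,0) value=2
Op 5: inc R2 by 5 -> R2=(0,0,5,0) value=5
Op 6: inc R0 by 2 -> R0=(4,0,0,0) value=4
Op 7: merge R3<->R0 -> R3=(4,0,0,0) R0=(4,0,0,0)
Op 8: merge R3<->R1 -> R3=(4,0,0,0) R1=(4,0,0,0)
Op 9: inc R3 by 5 -> R3=(4,0,0,5) value=9
Op 10: merge R1<->R0 -> R1=(4,0,0,0) R0=(4,0,0,0)
Op 11: inc R2 by 5 -> R2=(0,0,10,0) value=10

Answer: 4 0 0 5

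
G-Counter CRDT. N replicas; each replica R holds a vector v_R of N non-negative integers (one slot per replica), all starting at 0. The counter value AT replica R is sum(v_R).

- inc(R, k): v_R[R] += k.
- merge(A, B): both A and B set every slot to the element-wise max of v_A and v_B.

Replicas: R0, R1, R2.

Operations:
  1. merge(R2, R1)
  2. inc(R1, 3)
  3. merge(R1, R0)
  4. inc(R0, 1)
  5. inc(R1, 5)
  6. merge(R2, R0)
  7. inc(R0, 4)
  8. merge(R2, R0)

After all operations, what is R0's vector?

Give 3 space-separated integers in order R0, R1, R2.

Op 1: merge R2<->R1 -> R2=(0,0,0) R1=(0,0,0)
Op 2: inc R1 by 3 -> R1=(0,3,0) value=3
Op 3: merge R1<->R0 -> R1=(0,3,0) R0=(0,3,0)
Op 4: inc R0 by 1 -> R0=(1,3,0) value=4
Op 5: inc R1 by 5 -> R1=(0,8,0) value=8
Op 6: merge R2<->R0 -> R2=(1,3,0) R0=(1,3,0)
Op 7: inc R0 by 4 -> R0=(5,3,0) value=8
Op 8: merge R2<->R0 -> R2=(5,3,0) R0=(5,3,0)

Answer: 5 3 0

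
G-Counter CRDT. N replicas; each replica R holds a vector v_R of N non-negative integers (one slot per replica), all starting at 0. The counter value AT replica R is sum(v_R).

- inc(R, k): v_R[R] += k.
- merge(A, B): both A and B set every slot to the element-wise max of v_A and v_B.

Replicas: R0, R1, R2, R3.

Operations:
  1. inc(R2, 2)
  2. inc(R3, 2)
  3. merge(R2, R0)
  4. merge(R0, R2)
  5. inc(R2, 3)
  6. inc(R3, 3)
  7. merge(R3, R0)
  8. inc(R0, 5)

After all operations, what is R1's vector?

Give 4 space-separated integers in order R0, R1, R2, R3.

Op 1: inc R2 by 2 -> R2=(0,0,2,0) value=2
Op 2: inc R3 by 2 -> R3=(0,0,0,2) value=2
Op 3: merge R2<->R0 -> R2=(0,0,2,0) R0=(0,0,2,0)
Op 4: merge R0<->R2 -> R0=(0,0,2,0) R2=(0,0,2,0)
Op 5: inc R2 by 3 -> R2=(0,0,5,0) value=5
Op 6: inc R3 by 3 -> R3=(0,0,0,5) value=5
Op 7: merge R3<->R0 -> R3=(0,0,2,5) R0=(0,0,2,5)
Op 8: inc R0 by 5 -> R0=(5,0,2,5) value=12

Answer: 0 0 0 0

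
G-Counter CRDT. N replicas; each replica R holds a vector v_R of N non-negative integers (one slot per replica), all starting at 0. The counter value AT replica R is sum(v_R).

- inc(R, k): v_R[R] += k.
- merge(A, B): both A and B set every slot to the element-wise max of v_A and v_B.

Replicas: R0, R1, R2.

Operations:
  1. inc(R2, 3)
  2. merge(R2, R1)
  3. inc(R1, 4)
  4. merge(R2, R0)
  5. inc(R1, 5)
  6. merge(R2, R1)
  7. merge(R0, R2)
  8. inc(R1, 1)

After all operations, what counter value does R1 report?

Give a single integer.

Op 1: inc R2 by 3 -> R2=(0,0,3) value=3
Op 2: merge R2<->R1 -> R2=(0,0,3) R1=(0,0,3)
Op 3: inc R1 by 4 -> R1=(0,4,3) value=7
Op 4: merge R2<->R0 -> R2=(0,0,3) R0=(0,0,3)
Op 5: inc R1 by 5 -> R1=(0,9,3) value=12
Op 6: merge R2<->R1 -> R2=(0,9,3) R1=(0,9,3)
Op 7: merge R0<->R2 -> R0=(0,9,3) R2=(0,9,3)
Op 8: inc R1 by 1 -> R1=(0,10,3) value=13

Answer: 13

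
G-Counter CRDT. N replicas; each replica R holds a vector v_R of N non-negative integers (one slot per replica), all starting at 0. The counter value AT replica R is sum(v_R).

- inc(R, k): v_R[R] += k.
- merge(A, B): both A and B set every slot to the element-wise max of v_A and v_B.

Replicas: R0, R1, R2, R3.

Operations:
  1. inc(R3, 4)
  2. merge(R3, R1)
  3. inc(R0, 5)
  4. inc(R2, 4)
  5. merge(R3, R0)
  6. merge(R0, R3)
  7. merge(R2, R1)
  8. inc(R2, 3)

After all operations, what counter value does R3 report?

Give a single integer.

Answer: 9

Derivation:
Op 1: inc R3 by 4 -> R3=(0,0,0,4) value=4
Op 2: merge R3<->R1 -> R3=(0,0,0,4) R1=(0,0,0,4)
Op 3: inc R0 by 5 -> R0=(5,0,0,0) value=5
Op 4: inc R2 by 4 -> R2=(0,0,4,0) value=4
Op 5: merge R3<->R0 -> R3=(5,0,0,4) R0=(5,0,0,4)
Op 6: merge R0<->R3 -> R0=(5,0,0,4) R3=(5,0,0,4)
Op 7: merge R2<->R1 -> R2=(0,0,4,4) R1=(0,0,4,4)
Op 8: inc R2 by 3 -> R2=(0,0,7,4) value=11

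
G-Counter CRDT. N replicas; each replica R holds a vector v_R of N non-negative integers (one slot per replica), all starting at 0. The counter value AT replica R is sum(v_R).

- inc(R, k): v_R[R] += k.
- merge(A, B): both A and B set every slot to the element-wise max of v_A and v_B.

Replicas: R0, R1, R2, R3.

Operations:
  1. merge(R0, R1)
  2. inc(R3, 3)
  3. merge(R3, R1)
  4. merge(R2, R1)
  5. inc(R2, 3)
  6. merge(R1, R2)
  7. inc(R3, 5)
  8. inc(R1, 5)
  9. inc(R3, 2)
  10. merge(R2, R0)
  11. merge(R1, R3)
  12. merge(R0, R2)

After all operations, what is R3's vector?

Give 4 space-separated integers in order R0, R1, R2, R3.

Op 1: merge R0<->R1 -> R0=(0,0,0,0) R1=(0,0,0,0)
Op 2: inc R3 by 3 -> R3=(0,0,0,3) value=3
Op 3: merge R3<->R1 -> R3=(0,0,0,3) R1=(0,0,0,3)
Op 4: merge R2<->R1 -> R2=(0,0,0,3) R1=(0,0,0,3)
Op 5: inc R2 by 3 -> R2=(0,0,3,3) value=6
Op 6: merge R1<->R2 -> R1=(0,0,3,3) R2=(0,0,3,3)
Op 7: inc R3 by 5 -> R3=(0,0,0,8) value=8
Op 8: inc R1 by 5 -> R1=(0,5,3,3) value=11
Op 9: inc R3 by 2 -> R3=(0,0,0,10) value=10
Op 10: merge R2<->R0 -> R2=(0,0,3,3) R0=(0,0,3,3)
Op 11: merge R1<->R3 -> R1=(0,5,3,10) R3=(0,5,3,10)
Op 12: merge R0<->R2 -> R0=(0,0,3,3) R2=(0,0,3,3)

Answer: 0 5 3 10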